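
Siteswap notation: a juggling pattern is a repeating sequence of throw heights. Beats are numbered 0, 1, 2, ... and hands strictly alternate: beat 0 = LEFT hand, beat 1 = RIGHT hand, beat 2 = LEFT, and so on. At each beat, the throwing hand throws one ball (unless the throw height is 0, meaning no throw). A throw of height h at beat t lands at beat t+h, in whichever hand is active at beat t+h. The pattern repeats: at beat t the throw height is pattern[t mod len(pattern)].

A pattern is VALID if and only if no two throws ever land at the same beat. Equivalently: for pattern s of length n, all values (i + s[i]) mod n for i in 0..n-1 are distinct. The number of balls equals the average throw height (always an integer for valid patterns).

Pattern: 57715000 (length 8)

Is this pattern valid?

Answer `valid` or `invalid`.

Answer: invalid

Derivation:
i=0: (i + s[i]) mod n = (0 + 5) mod 8 = 5
i=1: (i + s[i]) mod n = (1 + 7) mod 8 = 0
i=2: (i + s[i]) mod n = (2 + 7) mod 8 = 1
i=3: (i + s[i]) mod n = (3 + 1) mod 8 = 4
i=4: (i + s[i]) mod n = (4 + 5) mod 8 = 1
i=5: (i + s[i]) mod n = (5 + 0) mod 8 = 5
i=6: (i + s[i]) mod n = (6 + 0) mod 8 = 6
i=7: (i + s[i]) mod n = (7 + 0) mod 8 = 7
Residues: [5, 0, 1, 4, 1, 5, 6, 7], distinct: False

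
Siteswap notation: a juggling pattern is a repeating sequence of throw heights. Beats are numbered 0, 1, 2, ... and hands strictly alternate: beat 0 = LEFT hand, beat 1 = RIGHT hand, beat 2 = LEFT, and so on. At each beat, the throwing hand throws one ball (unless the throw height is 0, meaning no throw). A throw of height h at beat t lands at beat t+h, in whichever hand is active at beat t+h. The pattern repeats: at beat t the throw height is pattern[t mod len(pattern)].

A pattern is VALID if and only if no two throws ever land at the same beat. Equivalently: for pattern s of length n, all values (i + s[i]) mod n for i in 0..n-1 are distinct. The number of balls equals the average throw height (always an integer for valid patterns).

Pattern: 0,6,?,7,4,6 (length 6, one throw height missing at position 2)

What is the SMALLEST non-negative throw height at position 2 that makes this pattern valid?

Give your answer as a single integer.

Answer: 1

Derivation:
i=0: (0 + 0) mod 6 = 0
i=1: (1 + 6) mod 6 = 1
i=2: s[i]=? (unknown)
i=3: (3 + 7) mod 6 = 4
i=4: (4 + 4) mod 6 = 2
i=5: (5 + 6) mod 6 = 5
Known residues: [0, 1, 2, 4, 5]; need a permutation of 0..5, so missing residue r = 3
Need (2 + s) mod 6 = 3; smallest s = (3 - 2) mod 6 = 1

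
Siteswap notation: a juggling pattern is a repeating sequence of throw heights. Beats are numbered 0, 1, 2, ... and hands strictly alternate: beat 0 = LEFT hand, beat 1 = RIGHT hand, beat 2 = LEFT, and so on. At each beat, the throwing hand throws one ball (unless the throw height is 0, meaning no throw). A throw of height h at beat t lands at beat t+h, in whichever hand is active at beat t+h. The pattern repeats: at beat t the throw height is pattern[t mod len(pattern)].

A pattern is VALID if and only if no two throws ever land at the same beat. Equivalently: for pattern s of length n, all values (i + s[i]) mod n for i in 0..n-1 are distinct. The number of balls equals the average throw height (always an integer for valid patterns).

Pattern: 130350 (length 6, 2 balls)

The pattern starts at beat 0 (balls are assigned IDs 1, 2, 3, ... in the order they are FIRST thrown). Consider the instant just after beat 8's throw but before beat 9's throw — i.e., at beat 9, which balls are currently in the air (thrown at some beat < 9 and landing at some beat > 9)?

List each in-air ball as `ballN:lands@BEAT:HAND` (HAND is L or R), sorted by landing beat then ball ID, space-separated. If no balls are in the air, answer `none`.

Beat 0 (L): throw ball1 h=1 -> lands@1:R; in-air after throw: [b1@1:R]
Beat 1 (R): throw ball1 h=3 -> lands@4:L; in-air after throw: [b1@4:L]
Beat 3 (R): throw ball2 h=3 -> lands@6:L; in-air after throw: [b1@4:L b2@6:L]
Beat 4 (L): throw ball1 h=5 -> lands@9:R; in-air after throw: [b2@6:L b1@9:R]
Beat 6 (L): throw ball2 h=1 -> lands@7:R; in-air after throw: [b2@7:R b1@9:R]
Beat 7 (R): throw ball2 h=3 -> lands@10:L; in-air after throw: [b1@9:R b2@10:L]
Beat 9 (R): throw ball1 h=3 -> lands@12:L; in-air after throw: [b2@10:L b1@12:L]

Answer: ball2:lands@10:L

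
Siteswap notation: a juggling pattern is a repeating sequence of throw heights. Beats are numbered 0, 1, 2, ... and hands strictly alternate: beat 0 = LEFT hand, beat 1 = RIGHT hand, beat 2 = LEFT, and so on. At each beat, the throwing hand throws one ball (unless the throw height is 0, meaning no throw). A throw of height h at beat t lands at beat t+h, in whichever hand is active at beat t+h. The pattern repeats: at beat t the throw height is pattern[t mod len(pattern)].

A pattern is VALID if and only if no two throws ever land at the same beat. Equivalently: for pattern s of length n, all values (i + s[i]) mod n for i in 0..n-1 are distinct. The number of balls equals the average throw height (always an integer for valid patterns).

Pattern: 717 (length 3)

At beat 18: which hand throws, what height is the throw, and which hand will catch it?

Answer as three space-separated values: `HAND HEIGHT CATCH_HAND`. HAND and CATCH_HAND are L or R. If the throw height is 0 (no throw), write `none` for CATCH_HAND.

Beat 18: 18 mod 2 = 0, so hand = L
Throw height = pattern[18 mod 3] = pattern[0] = 7
Lands at beat 18+7=25, 25 mod 2 = 1, so catch hand = R

Answer: L 7 R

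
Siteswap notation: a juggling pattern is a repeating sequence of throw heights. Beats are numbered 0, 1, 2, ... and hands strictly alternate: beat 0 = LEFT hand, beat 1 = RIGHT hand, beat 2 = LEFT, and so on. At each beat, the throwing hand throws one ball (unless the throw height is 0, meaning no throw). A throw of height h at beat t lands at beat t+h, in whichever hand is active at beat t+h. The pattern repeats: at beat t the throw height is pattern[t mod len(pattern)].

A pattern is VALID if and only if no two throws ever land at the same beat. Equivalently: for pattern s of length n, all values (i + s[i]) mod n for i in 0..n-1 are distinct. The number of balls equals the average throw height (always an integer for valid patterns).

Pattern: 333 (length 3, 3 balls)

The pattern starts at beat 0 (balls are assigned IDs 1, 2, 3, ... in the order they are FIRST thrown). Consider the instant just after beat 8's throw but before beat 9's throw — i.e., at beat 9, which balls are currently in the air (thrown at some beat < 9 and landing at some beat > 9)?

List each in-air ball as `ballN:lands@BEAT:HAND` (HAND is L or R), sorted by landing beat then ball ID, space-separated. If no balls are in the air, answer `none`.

Beat 0 (L): throw ball1 h=3 -> lands@3:R; in-air after throw: [b1@3:R]
Beat 1 (R): throw ball2 h=3 -> lands@4:L; in-air after throw: [b1@3:R b2@4:L]
Beat 2 (L): throw ball3 h=3 -> lands@5:R; in-air after throw: [b1@3:R b2@4:L b3@5:R]
Beat 3 (R): throw ball1 h=3 -> lands@6:L; in-air after throw: [b2@4:L b3@5:R b1@6:L]
Beat 4 (L): throw ball2 h=3 -> lands@7:R; in-air after throw: [b3@5:R b1@6:L b2@7:R]
Beat 5 (R): throw ball3 h=3 -> lands@8:L; in-air after throw: [b1@6:L b2@7:R b3@8:L]
Beat 6 (L): throw ball1 h=3 -> lands@9:R; in-air after throw: [b2@7:R b3@8:L b1@9:R]
Beat 7 (R): throw ball2 h=3 -> lands@10:L; in-air after throw: [b3@8:L b1@9:R b2@10:L]
Beat 8 (L): throw ball3 h=3 -> lands@11:R; in-air after throw: [b1@9:R b2@10:L b3@11:R]
Beat 9 (R): throw ball1 h=3 -> lands@12:L; in-air after throw: [b2@10:L b3@11:R b1@12:L]

Answer: ball2:lands@10:L ball3:lands@11:R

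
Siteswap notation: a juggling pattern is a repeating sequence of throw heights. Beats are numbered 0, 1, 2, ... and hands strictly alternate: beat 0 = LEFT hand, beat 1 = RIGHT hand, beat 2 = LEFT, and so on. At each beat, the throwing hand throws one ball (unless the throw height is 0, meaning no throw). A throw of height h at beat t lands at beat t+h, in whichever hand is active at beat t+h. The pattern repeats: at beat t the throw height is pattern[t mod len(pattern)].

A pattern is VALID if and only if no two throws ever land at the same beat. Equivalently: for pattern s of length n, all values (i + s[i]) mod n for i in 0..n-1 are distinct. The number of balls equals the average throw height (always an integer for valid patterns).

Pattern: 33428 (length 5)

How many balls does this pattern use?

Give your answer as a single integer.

Answer: 4

Derivation:
Pattern = [3, 3, 4, 2, 8], length n = 5
  position 0: throw height = 3, running sum = 3
  position 1: throw height = 3, running sum = 6
  position 2: throw height = 4, running sum = 10
  position 3: throw height = 2, running sum = 12
  position 4: throw height = 8, running sum = 20
Total sum = 20; balls = sum / n = 20 / 5 = 4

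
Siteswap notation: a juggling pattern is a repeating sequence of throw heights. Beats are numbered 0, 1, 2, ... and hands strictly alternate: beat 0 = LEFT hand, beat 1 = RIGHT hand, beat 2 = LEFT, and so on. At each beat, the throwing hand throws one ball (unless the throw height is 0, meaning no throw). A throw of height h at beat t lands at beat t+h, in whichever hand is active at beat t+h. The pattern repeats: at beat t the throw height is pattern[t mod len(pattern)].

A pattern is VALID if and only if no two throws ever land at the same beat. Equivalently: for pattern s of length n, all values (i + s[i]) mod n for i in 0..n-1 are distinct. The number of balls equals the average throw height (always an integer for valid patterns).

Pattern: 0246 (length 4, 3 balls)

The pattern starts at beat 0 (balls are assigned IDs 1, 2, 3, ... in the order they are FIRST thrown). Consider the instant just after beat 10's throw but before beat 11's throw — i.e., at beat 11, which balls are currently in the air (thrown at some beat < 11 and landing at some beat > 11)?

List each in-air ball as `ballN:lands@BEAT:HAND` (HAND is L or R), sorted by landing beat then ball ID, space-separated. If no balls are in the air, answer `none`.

Answer: ball3:lands@13:R ball2:lands@14:L

Derivation:
Beat 1 (R): throw ball1 h=2 -> lands@3:R; in-air after throw: [b1@3:R]
Beat 2 (L): throw ball2 h=4 -> lands@6:L; in-air after throw: [b1@3:R b2@6:L]
Beat 3 (R): throw ball1 h=6 -> lands@9:R; in-air after throw: [b2@6:L b1@9:R]
Beat 5 (R): throw ball3 h=2 -> lands@7:R; in-air after throw: [b2@6:L b3@7:R b1@9:R]
Beat 6 (L): throw ball2 h=4 -> lands@10:L; in-air after throw: [b3@7:R b1@9:R b2@10:L]
Beat 7 (R): throw ball3 h=6 -> lands@13:R; in-air after throw: [b1@9:R b2@10:L b3@13:R]
Beat 9 (R): throw ball1 h=2 -> lands@11:R; in-air after throw: [b2@10:L b1@11:R b3@13:R]
Beat 10 (L): throw ball2 h=4 -> lands@14:L; in-air after throw: [b1@11:R b3@13:R b2@14:L]
Beat 11 (R): throw ball1 h=6 -> lands@17:R; in-air after throw: [b3@13:R b2@14:L b1@17:R]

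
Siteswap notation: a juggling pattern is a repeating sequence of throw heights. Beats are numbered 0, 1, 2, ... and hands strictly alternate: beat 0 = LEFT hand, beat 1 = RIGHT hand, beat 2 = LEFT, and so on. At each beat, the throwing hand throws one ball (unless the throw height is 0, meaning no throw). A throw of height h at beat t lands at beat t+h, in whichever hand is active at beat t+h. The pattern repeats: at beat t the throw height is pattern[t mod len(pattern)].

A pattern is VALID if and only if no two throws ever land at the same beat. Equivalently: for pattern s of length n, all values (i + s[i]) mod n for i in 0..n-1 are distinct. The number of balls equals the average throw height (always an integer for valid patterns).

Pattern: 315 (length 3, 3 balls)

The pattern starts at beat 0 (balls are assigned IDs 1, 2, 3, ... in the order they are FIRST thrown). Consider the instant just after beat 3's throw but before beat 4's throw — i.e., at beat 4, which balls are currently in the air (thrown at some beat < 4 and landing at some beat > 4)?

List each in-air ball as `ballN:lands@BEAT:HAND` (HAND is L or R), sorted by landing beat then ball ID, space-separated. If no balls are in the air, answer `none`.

Beat 0 (L): throw ball1 h=3 -> lands@3:R; in-air after throw: [b1@3:R]
Beat 1 (R): throw ball2 h=1 -> lands@2:L; in-air after throw: [b2@2:L b1@3:R]
Beat 2 (L): throw ball2 h=5 -> lands@7:R; in-air after throw: [b1@3:R b2@7:R]
Beat 3 (R): throw ball1 h=3 -> lands@6:L; in-air after throw: [b1@6:L b2@7:R]
Beat 4 (L): throw ball3 h=1 -> lands@5:R; in-air after throw: [b3@5:R b1@6:L b2@7:R]

Answer: ball1:lands@6:L ball2:lands@7:R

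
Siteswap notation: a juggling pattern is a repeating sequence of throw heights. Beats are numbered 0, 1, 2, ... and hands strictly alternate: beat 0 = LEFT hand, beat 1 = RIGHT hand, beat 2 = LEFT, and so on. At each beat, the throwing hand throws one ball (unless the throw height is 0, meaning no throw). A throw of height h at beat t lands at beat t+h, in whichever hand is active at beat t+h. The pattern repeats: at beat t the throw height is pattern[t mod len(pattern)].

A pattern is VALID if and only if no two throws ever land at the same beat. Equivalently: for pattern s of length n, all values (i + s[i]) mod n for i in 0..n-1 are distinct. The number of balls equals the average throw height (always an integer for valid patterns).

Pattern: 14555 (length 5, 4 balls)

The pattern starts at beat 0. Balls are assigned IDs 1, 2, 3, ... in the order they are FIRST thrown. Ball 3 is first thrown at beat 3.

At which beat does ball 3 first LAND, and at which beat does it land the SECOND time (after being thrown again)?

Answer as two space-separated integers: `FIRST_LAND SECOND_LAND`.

Beat 0 (L): throw ball1 h=1 -> lands@1:R; in-air after throw: [b1@1:R]
Beat 1 (R): throw ball1 h=4 -> lands@5:R; in-air after throw: [b1@5:R]
Beat 2 (L): throw ball2 h=5 -> lands@7:R; in-air after throw: [b1@5:R b2@7:R]
Beat 3 (R): throw ball3 h=5 -> lands@8:L; in-air after throw: [b1@5:R b2@7:R b3@8:L]
Beat 4 (L): throw ball4 h=5 -> lands@9:R; in-air after throw: [b1@5:R b2@7:R b3@8:L b4@9:R]
Beat 5 (R): throw ball1 h=1 -> lands@6:L; in-air after throw: [b1@6:L b2@7:R b3@8:L b4@9:R]
Beat 6 (L): throw ball1 h=4 -> lands@10:L; in-air after throw: [b2@7:R b3@8:L b4@9:R b1@10:L]
Beat 7 (R): throw ball2 h=5 -> lands@12:L; in-air after throw: [b3@8:L b4@9:R b1@10:L b2@12:L]
Beat 8 (L): throw ball3 h=5 -> lands@13:R; in-air after throw: [b4@9:R b1@10:L b2@12:L b3@13:R]
Beat 9 (R): throw ball4 h=5 -> lands@14:L; in-air after throw: [b1@10:L b2@12:L b3@13:R b4@14:L]
Beat 10 (L): throw ball1 h=1 -> lands@11:R; in-air after throw: [b1@11:R b2@12:L b3@13:R b4@14:L]
Beat 11 (R): throw ball1 h=4 -> lands@15:R; in-air after throw: [b2@12:L b3@13:R b4@14:L b1@15:R]
Beat 12 (L): throw ball2 h=5 -> lands@17:R; in-air after throw: [b3@13:R b4@14:L b1@15:R b2@17:R]
Beat 13 (R): throw ball3 h=5 -> lands@18:L; in-air after throw: [b4@14:L b1@15:R b2@17:R b3@18:L]
Ball 3: thrown@3 h=5 -> first land @8; rethrown@8 h=5 -> second land @13

Answer: 8 13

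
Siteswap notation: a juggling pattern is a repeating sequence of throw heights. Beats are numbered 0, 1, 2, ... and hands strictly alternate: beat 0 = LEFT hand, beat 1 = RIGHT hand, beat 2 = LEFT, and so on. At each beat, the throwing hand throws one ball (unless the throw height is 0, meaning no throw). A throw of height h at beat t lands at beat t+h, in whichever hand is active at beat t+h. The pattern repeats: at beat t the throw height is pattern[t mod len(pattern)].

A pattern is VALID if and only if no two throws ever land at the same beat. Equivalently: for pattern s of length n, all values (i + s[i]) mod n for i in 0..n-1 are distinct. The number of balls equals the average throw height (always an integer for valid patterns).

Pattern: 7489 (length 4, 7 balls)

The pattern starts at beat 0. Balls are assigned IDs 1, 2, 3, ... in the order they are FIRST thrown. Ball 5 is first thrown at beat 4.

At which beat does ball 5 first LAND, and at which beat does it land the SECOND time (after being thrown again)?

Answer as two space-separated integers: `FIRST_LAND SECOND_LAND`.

Answer: 11 20

Derivation:
Beat 0 (L): throw ball1 h=7 -> lands@7:R; in-air after throw: [b1@7:R]
Beat 1 (R): throw ball2 h=4 -> lands@5:R; in-air after throw: [b2@5:R b1@7:R]
Beat 2 (L): throw ball3 h=8 -> lands@10:L; in-air after throw: [b2@5:R b1@7:R b3@10:L]
Beat 3 (R): throw ball4 h=9 -> lands@12:L; in-air after throw: [b2@5:R b1@7:R b3@10:L b4@12:L]
Beat 4 (L): throw ball5 h=7 -> lands@11:R; in-air after throw: [b2@5:R b1@7:R b3@10:L b5@11:R b4@12:L]
Beat 5 (R): throw ball2 h=4 -> lands@9:R; in-air after throw: [b1@7:R b2@9:R b3@10:L b5@11:R b4@12:L]
Beat 6 (L): throw ball6 h=8 -> lands@14:L; in-air after throw: [b1@7:R b2@9:R b3@10:L b5@11:R b4@12:L b6@14:L]
Beat 7 (R): throw ball1 h=9 -> lands@16:L; in-air after throw: [b2@9:R b3@10:L b5@11:R b4@12:L b6@14:L b1@16:L]
Beat 8 (L): throw ball7 h=7 -> lands@15:R; in-air after throw: [b2@9:R b3@10:L b5@11:R b4@12:L b6@14:L b7@15:R b1@16:L]
Beat 9 (R): throw ball2 h=4 -> lands@13:R; in-air after throw: [b3@10:L b5@11:R b4@12:L b2@13:R b6@14:L b7@15:R b1@16:L]
Beat 10 (L): throw ball3 h=8 -> lands@18:L; in-air after throw: [b5@11:R b4@12:L b2@13:R b6@14:L b7@15:R b1@16:L b3@18:L]
Beat 11 (R): throw ball5 h=9 -> lands@20:L; in-air after throw: [b4@12:L b2@13:R b6@14:L b7@15:R b1@16:L b3@18:L b5@20:L]
Beat 12 (L): throw ball4 h=7 -> lands@19:R; in-air after throw: [b2@13:R b6@14:L b7@15:R b1@16:L b3@18:L b4@19:R b5@20:L]
Beat 13 (R): throw ball2 h=4 -> lands@17:R; in-air after throw: [b6@14:L b7@15:R b1@16:L b2@17:R b3@18:L b4@19:R b5@20:L]
Beat 14 (L): throw ball6 h=8 -> lands@22:L; in-air after throw: [b7@15:R b1@16:L b2@17:R b3@18:L b4@19:R b5@20:L b6@22:L]
Beat 15 (R): throw ball7 h=9 -> lands@24:L; in-air after throw: [b1@16:L b2@17:R b3@18:L b4@19:R b5@20:L b6@22:L b7@24:L]
Beat 16 (L): throw ball1 h=7 -> lands@23:R; in-air after throw: [b2@17:R b3@18:L b4@19:R b5@20:L b6@22:L b1@23:R b7@24:L]
Beat 17 (R): throw ball2 h=4 -> lands@21:R; in-air after throw: [b3@18:L b4@19:R b5@20:L b2@21:R b6@22:L b1@23:R b7@24:L]
Beat 18 (L): throw ball3 h=8 -> lands@26:L; in-air after throw: [b4@19:R b5@20:L b2@21:R b6@22:L b1@23:R b7@24:L b3@26:L]
Beat 19 (R): throw ball4 h=9 -> lands@28:L; in-air after throw: [b5@20:L b2@21:R b6@22:L b1@23:R b7@24:L b3@26:L b4@28:L]
Beat 20 (L): throw ball5 h=7 -> lands@27:R; in-air after throw: [b2@21:R b6@22:L b1@23:R b7@24:L b3@26:L b5@27:R b4@28:L]
Ball 5: thrown@4 h=7 -> first land @11; rethrown@11 h=9 -> second land @20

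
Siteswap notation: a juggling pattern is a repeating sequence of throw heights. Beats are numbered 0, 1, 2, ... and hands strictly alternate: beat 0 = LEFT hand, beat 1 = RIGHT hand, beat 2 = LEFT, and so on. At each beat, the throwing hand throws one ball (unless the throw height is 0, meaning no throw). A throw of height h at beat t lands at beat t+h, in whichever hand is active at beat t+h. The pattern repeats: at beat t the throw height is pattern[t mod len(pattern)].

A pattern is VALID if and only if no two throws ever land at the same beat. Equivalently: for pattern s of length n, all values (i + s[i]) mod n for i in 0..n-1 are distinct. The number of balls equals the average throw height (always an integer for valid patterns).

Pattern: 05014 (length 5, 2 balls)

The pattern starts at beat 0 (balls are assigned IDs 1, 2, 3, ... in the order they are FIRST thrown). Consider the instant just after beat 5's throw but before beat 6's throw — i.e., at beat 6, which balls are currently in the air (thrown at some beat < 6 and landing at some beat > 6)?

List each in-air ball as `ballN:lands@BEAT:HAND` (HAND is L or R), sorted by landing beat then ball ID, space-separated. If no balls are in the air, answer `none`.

Answer: ball2:lands@8:L

Derivation:
Beat 1 (R): throw ball1 h=5 -> lands@6:L; in-air after throw: [b1@6:L]
Beat 3 (R): throw ball2 h=1 -> lands@4:L; in-air after throw: [b2@4:L b1@6:L]
Beat 4 (L): throw ball2 h=4 -> lands@8:L; in-air after throw: [b1@6:L b2@8:L]
Beat 6 (L): throw ball1 h=5 -> lands@11:R; in-air after throw: [b2@8:L b1@11:R]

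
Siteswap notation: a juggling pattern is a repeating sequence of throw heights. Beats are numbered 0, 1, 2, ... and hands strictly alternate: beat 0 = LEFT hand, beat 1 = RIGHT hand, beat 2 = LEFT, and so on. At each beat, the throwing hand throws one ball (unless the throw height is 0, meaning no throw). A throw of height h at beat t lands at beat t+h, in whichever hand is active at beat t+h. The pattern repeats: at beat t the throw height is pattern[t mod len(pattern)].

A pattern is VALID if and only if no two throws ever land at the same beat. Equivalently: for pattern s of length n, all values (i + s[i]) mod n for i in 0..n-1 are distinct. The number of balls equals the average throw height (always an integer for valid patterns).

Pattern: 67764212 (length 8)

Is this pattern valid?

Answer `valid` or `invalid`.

Answer: invalid

Derivation:
i=0: (i + s[i]) mod n = (0 + 6) mod 8 = 6
i=1: (i + s[i]) mod n = (1 + 7) mod 8 = 0
i=2: (i + s[i]) mod n = (2 + 7) mod 8 = 1
i=3: (i + s[i]) mod n = (3 + 6) mod 8 = 1
i=4: (i + s[i]) mod n = (4 + 4) mod 8 = 0
i=5: (i + s[i]) mod n = (5 + 2) mod 8 = 7
i=6: (i + s[i]) mod n = (6 + 1) mod 8 = 7
i=7: (i + s[i]) mod n = (7 + 2) mod 8 = 1
Residues: [6, 0, 1, 1, 0, 7, 7, 1], distinct: False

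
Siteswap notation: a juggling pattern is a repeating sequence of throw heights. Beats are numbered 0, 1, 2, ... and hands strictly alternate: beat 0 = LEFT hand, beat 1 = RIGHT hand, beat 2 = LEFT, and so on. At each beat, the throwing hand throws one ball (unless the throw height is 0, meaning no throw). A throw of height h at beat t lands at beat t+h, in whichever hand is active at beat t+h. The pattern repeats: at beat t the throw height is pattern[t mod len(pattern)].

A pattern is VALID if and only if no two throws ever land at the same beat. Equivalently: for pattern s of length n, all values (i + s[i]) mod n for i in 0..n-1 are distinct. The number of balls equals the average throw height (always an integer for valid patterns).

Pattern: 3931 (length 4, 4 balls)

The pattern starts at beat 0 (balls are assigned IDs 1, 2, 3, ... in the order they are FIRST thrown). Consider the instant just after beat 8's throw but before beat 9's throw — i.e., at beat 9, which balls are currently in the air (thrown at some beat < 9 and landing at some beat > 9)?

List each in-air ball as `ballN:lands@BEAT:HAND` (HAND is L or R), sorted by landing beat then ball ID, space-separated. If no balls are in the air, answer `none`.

Beat 0 (L): throw ball1 h=3 -> lands@3:R; in-air after throw: [b1@3:R]
Beat 1 (R): throw ball2 h=9 -> lands@10:L; in-air after throw: [b1@3:R b2@10:L]
Beat 2 (L): throw ball3 h=3 -> lands@5:R; in-air after throw: [b1@3:R b3@5:R b2@10:L]
Beat 3 (R): throw ball1 h=1 -> lands@4:L; in-air after throw: [b1@4:L b3@5:R b2@10:L]
Beat 4 (L): throw ball1 h=3 -> lands@7:R; in-air after throw: [b3@5:R b1@7:R b2@10:L]
Beat 5 (R): throw ball3 h=9 -> lands@14:L; in-air after throw: [b1@7:R b2@10:L b3@14:L]
Beat 6 (L): throw ball4 h=3 -> lands@9:R; in-air after throw: [b1@7:R b4@9:R b2@10:L b3@14:L]
Beat 7 (R): throw ball1 h=1 -> lands@8:L; in-air after throw: [b1@8:L b4@9:R b2@10:L b3@14:L]
Beat 8 (L): throw ball1 h=3 -> lands@11:R; in-air after throw: [b4@9:R b2@10:L b1@11:R b3@14:L]
Beat 9 (R): throw ball4 h=9 -> lands@18:L; in-air after throw: [b2@10:L b1@11:R b3@14:L b4@18:L]

Answer: ball2:lands@10:L ball1:lands@11:R ball3:lands@14:L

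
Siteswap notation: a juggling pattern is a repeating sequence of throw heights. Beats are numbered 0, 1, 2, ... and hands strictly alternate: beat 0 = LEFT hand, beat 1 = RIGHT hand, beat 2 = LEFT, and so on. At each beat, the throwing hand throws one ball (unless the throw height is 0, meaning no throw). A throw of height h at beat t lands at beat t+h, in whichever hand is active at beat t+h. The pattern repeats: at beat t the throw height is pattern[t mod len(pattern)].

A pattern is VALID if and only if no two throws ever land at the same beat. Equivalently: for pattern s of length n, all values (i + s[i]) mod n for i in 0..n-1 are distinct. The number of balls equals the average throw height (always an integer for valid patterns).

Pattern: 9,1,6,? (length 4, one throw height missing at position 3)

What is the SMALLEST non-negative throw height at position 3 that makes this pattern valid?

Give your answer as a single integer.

Answer: 0

Derivation:
i=0: (0 + 9) mod 4 = 1
i=1: (1 + 1) mod 4 = 2
i=2: (2 + 6) mod 4 = 0
i=3: s[i]=? (unknown)
Known residues: [0, 1, 2]; need a permutation of 0..3, so missing residue r = 3
Need (3 + s) mod 4 = 3; smallest s = (3 - 3) mod 4 = 0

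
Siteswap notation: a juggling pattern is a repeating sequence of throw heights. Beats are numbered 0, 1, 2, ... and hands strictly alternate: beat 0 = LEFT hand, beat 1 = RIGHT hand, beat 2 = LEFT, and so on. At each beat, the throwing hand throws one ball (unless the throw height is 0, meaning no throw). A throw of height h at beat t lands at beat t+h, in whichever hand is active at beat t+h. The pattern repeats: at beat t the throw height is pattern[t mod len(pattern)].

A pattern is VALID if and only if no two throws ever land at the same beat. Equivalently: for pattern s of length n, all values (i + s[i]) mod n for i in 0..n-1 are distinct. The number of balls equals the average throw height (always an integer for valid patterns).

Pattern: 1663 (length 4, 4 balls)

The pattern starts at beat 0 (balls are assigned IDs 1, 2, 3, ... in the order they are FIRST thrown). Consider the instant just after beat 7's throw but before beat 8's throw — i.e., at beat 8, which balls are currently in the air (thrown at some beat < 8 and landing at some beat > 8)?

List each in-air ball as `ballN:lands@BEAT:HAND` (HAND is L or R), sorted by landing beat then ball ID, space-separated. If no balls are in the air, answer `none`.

Beat 0 (L): throw ball1 h=1 -> lands@1:R; in-air after throw: [b1@1:R]
Beat 1 (R): throw ball1 h=6 -> lands@7:R; in-air after throw: [b1@7:R]
Beat 2 (L): throw ball2 h=6 -> lands@8:L; in-air after throw: [b1@7:R b2@8:L]
Beat 3 (R): throw ball3 h=3 -> lands@6:L; in-air after throw: [b3@6:L b1@7:R b2@8:L]
Beat 4 (L): throw ball4 h=1 -> lands@5:R; in-air after throw: [b4@5:R b3@6:L b1@7:R b2@8:L]
Beat 5 (R): throw ball4 h=6 -> lands@11:R; in-air after throw: [b3@6:L b1@7:R b2@8:L b4@11:R]
Beat 6 (L): throw ball3 h=6 -> lands@12:L; in-air after throw: [b1@7:R b2@8:L b4@11:R b3@12:L]
Beat 7 (R): throw ball1 h=3 -> lands@10:L; in-air after throw: [b2@8:L b1@10:L b4@11:R b3@12:L]
Beat 8 (L): throw ball2 h=1 -> lands@9:R; in-air after throw: [b2@9:R b1@10:L b4@11:R b3@12:L]

Answer: ball1:lands@10:L ball4:lands@11:R ball3:lands@12:L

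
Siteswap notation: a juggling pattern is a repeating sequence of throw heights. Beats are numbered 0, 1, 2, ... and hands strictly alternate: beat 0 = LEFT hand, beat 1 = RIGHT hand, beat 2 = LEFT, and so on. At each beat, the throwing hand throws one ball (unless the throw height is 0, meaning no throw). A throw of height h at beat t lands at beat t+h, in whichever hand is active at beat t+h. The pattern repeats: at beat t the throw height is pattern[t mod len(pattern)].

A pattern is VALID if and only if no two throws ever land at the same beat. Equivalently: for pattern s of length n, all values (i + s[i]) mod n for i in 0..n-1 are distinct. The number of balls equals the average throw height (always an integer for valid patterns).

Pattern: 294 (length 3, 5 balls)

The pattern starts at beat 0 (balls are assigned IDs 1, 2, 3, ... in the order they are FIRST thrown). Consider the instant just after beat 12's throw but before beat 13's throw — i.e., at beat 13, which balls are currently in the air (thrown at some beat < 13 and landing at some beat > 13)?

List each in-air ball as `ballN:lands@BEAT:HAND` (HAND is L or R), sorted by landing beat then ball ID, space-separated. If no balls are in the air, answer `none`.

Answer: ball1:lands@14:L ball3:lands@15:R ball5:lands@16:L ball2:lands@19:R

Derivation:
Beat 0 (L): throw ball1 h=2 -> lands@2:L; in-air after throw: [b1@2:L]
Beat 1 (R): throw ball2 h=9 -> lands@10:L; in-air after throw: [b1@2:L b2@10:L]
Beat 2 (L): throw ball1 h=4 -> lands@6:L; in-air after throw: [b1@6:L b2@10:L]
Beat 3 (R): throw ball3 h=2 -> lands@5:R; in-air after throw: [b3@5:R b1@6:L b2@10:L]
Beat 4 (L): throw ball4 h=9 -> lands@13:R; in-air after throw: [b3@5:R b1@6:L b2@10:L b4@13:R]
Beat 5 (R): throw ball3 h=4 -> lands@9:R; in-air after throw: [b1@6:L b3@9:R b2@10:L b4@13:R]
Beat 6 (L): throw ball1 h=2 -> lands@8:L; in-air after throw: [b1@8:L b3@9:R b2@10:L b4@13:R]
Beat 7 (R): throw ball5 h=9 -> lands@16:L; in-air after throw: [b1@8:L b3@9:R b2@10:L b4@13:R b5@16:L]
Beat 8 (L): throw ball1 h=4 -> lands@12:L; in-air after throw: [b3@9:R b2@10:L b1@12:L b4@13:R b5@16:L]
Beat 9 (R): throw ball3 h=2 -> lands@11:R; in-air after throw: [b2@10:L b3@11:R b1@12:L b4@13:R b5@16:L]
Beat 10 (L): throw ball2 h=9 -> lands@19:R; in-air after throw: [b3@11:R b1@12:L b4@13:R b5@16:L b2@19:R]
Beat 11 (R): throw ball3 h=4 -> lands@15:R; in-air after throw: [b1@12:L b4@13:R b3@15:R b5@16:L b2@19:R]
Beat 12 (L): throw ball1 h=2 -> lands@14:L; in-air after throw: [b4@13:R b1@14:L b3@15:R b5@16:L b2@19:R]
Beat 13 (R): throw ball4 h=9 -> lands@22:L; in-air after throw: [b1@14:L b3@15:R b5@16:L b2@19:R b4@22:L]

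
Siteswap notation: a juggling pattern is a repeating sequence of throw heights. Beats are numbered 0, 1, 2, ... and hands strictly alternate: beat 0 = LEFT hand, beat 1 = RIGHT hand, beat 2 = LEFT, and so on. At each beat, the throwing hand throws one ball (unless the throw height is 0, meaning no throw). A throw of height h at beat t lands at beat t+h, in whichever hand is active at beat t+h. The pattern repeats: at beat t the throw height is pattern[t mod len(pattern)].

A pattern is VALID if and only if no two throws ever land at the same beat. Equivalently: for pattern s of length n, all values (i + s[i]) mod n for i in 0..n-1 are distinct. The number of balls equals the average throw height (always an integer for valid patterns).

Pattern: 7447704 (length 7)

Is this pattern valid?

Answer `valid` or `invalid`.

Answer: invalid

Derivation:
i=0: (i + s[i]) mod n = (0 + 7) mod 7 = 0
i=1: (i + s[i]) mod n = (1 + 4) mod 7 = 5
i=2: (i + s[i]) mod n = (2 + 4) mod 7 = 6
i=3: (i + s[i]) mod n = (3 + 7) mod 7 = 3
i=4: (i + s[i]) mod n = (4 + 7) mod 7 = 4
i=5: (i + s[i]) mod n = (5 + 0) mod 7 = 5
i=6: (i + s[i]) mod n = (6 + 4) mod 7 = 3
Residues: [0, 5, 6, 3, 4, 5, 3], distinct: False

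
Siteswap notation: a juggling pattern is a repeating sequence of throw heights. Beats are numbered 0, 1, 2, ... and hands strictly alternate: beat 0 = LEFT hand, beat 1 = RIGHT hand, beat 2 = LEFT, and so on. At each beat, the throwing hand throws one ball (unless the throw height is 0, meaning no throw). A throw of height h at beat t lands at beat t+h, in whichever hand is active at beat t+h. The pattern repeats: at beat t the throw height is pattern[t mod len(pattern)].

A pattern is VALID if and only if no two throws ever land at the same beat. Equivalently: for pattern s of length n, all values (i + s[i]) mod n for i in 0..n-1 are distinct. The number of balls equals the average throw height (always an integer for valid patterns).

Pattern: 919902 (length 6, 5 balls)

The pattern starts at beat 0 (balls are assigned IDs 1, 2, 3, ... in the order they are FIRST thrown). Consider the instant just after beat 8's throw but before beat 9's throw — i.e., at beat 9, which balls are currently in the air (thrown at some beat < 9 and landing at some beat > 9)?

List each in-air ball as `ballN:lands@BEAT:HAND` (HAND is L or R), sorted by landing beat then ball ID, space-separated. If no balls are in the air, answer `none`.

Beat 0 (L): throw ball1 h=9 -> lands@9:R; in-air after throw: [b1@9:R]
Beat 1 (R): throw ball2 h=1 -> lands@2:L; in-air after throw: [b2@2:L b1@9:R]
Beat 2 (L): throw ball2 h=9 -> lands@11:R; in-air after throw: [b1@9:R b2@11:R]
Beat 3 (R): throw ball3 h=9 -> lands@12:L; in-air after throw: [b1@9:R b2@11:R b3@12:L]
Beat 5 (R): throw ball4 h=2 -> lands@7:R; in-air after throw: [b4@7:R b1@9:R b2@11:R b3@12:L]
Beat 6 (L): throw ball5 h=9 -> lands@15:R; in-air after throw: [b4@7:R b1@9:R b2@11:R b3@12:L b5@15:R]
Beat 7 (R): throw ball4 h=1 -> lands@8:L; in-air after throw: [b4@8:L b1@9:R b2@11:R b3@12:L b5@15:R]
Beat 8 (L): throw ball4 h=9 -> lands@17:R; in-air after throw: [b1@9:R b2@11:R b3@12:L b5@15:R b4@17:R]
Beat 9 (R): throw ball1 h=9 -> lands@18:L; in-air after throw: [b2@11:R b3@12:L b5@15:R b4@17:R b1@18:L]

Answer: ball2:lands@11:R ball3:lands@12:L ball5:lands@15:R ball4:lands@17:R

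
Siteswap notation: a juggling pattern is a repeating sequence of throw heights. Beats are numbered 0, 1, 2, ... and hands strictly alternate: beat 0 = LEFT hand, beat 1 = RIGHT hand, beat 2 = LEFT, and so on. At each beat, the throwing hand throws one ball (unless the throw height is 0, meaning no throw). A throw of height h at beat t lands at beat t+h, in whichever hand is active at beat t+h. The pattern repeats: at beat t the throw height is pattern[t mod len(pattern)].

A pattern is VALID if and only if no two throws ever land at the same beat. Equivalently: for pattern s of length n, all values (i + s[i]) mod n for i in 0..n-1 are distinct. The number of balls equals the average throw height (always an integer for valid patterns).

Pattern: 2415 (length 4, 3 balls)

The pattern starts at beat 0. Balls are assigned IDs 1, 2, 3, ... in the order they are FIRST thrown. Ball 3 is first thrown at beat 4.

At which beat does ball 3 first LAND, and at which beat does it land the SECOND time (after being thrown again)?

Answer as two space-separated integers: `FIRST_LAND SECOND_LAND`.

Answer: 6 7

Derivation:
Beat 0 (L): throw ball1 h=2 -> lands@2:L; in-air after throw: [b1@2:L]
Beat 1 (R): throw ball2 h=4 -> lands@5:R; in-air after throw: [b1@2:L b2@5:R]
Beat 2 (L): throw ball1 h=1 -> lands@3:R; in-air after throw: [b1@3:R b2@5:R]
Beat 3 (R): throw ball1 h=5 -> lands@8:L; in-air after throw: [b2@5:R b1@8:L]
Beat 4 (L): throw ball3 h=2 -> lands@6:L; in-air after throw: [b2@5:R b3@6:L b1@8:L]
Beat 5 (R): throw ball2 h=4 -> lands@9:R; in-air after throw: [b3@6:L b1@8:L b2@9:R]
Beat 6 (L): throw ball3 h=1 -> lands@7:R; in-air after throw: [b3@7:R b1@8:L b2@9:R]
Beat 7 (R): throw ball3 h=5 -> lands@12:L; in-air after throw: [b1@8:L b2@9:R b3@12:L]
Ball 3: thrown@4 h=2 -> first land @6; rethrown@6 h=1 -> second land @7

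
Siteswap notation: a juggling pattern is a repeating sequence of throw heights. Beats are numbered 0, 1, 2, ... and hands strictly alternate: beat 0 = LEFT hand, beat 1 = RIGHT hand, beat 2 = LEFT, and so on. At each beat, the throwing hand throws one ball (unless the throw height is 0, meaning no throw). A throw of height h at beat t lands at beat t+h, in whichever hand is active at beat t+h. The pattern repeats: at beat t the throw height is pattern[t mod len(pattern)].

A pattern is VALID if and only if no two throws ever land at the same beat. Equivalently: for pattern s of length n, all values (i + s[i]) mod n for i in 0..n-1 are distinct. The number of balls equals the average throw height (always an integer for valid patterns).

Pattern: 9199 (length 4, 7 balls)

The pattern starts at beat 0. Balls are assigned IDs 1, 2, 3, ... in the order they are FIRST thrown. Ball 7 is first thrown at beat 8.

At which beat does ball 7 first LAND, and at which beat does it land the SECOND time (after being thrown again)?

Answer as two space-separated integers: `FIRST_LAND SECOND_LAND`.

Answer: 17 18

Derivation:
Beat 0 (L): throw ball1 h=9 -> lands@9:R; in-air after throw: [b1@9:R]
Beat 1 (R): throw ball2 h=1 -> lands@2:L; in-air after throw: [b2@2:L b1@9:R]
Beat 2 (L): throw ball2 h=9 -> lands@11:R; in-air after throw: [b1@9:R b2@11:R]
Beat 3 (R): throw ball3 h=9 -> lands@12:L; in-air after throw: [b1@9:R b2@11:R b3@12:L]
Beat 4 (L): throw ball4 h=9 -> lands@13:R; in-air after throw: [b1@9:R b2@11:R b3@12:L b4@13:R]
Beat 5 (R): throw ball5 h=1 -> lands@6:L; in-air after throw: [b5@6:L b1@9:R b2@11:R b3@12:L b4@13:R]
Beat 6 (L): throw ball5 h=9 -> lands@15:R; in-air after throw: [b1@9:R b2@11:R b3@12:L b4@13:R b5@15:R]
Beat 7 (R): throw ball6 h=9 -> lands@16:L; in-air after throw: [b1@9:R b2@11:R b3@12:L b4@13:R b5@15:R b6@16:L]
Beat 8 (L): throw ball7 h=9 -> lands@17:R; in-air after throw: [b1@9:R b2@11:R b3@12:L b4@13:R b5@15:R b6@16:L b7@17:R]
Beat 9 (R): throw ball1 h=1 -> lands@10:L; in-air after throw: [b1@10:L b2@11:R b3@12:L b4@13:R b5@15:R b6@16:L b7@17:R]
Beat 10 (L): throw ball1 h=9 -> lands@19:R; in-air after throw: [b2@11:R b3@12:L b4@13:R b5@15:R b6@16:L b7@17:R b1@19:R]
Beat 11 (R): throw ball2 h=9 -> lands@20:L; in-air after throw: [b3@12:L b4@13:R b5@15:R b6@16:L b7@17:R b1@19:R b2@20:L]
Beat 12 (L): throw ball3 h=9 -> lands@21:R; in-air after throw: [b4@13:R b5@15:R b6@16:L b7@17:R b1@19:R b2@20:L b3@21:R]
Beat 13 (R): throw ball4 h=1 -> lands@14:L; in-air after throw: [b4@14:L b5@15:R b6@16:L b7@17:R b1@19:R b2@20:L b3@21:R]
Beat 14 (L): throw ball4 h=9 -> lands@23:R; in-air after throw: [b5@15:R b6@16:L b7@17:R b1@19:R b2@20:L b3@21:R b4@23:R]
Beat 15 (R): throw ball5 h=9 -> lands@24:L; in-air after throw: [b6@16:L b7@17:R b1@19:R b2@20:L b3@21:R b4@23:R b5@24:L]
Beat 16 (L): throw ball6 h=9 -> lands@25:R; in-air after throw: [b7@17:R b1@19:R b2@20:L b3@21:R b4@23:R b5@24:L b6@25:R]
Beat 17 (R): throw ball7 h=1 -> lands@18:L; in-air after throw: [b7@18:L b1@19:R b2@20:L b3@21:R b4@23:R b5@24:L b6@25:R]
Beat 18 (L): throw ball7 h=9 -> lands@27:R; in-air after throw: [b1@19:R b2@20:L b3@21:R b4@23:R b5@24:L b6@25:R b7@27:R]
Ball 7: thrown@8 h=9 -> first land @17; rethrown@17 h=1 -> second land @18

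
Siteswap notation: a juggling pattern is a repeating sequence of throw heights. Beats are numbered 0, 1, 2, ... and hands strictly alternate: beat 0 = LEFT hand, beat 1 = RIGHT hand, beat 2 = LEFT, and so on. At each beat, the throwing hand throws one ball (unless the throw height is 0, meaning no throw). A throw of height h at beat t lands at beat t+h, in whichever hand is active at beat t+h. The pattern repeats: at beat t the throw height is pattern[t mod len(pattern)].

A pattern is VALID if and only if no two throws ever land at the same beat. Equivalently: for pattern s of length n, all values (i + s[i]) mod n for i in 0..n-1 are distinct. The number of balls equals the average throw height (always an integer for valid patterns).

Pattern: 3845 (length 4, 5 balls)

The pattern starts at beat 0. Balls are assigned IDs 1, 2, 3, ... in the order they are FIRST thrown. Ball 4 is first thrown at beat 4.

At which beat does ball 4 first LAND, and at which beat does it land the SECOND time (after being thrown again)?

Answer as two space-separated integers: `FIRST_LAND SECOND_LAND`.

Answer: 7 12

Derivation:
Beat 0 (L): throw ball1 h=3 -> lands@3:R; in-air after throw: [b1@3:R]
Beat 1 (R): throw ball2 h=8 -> lands@9:R; in-air after throw: [b1@3:R b2@9:R]
Beat 2 (L): throw ball3 h=4 -> lands@6:L; in-air after throw: [b1@3:R b3@6:L b2@9:R]
Beat 3 (R): throw ball1 h=5 -> lands@8:L; in-air after throw: [b3@6:L b1@8:L b2@9:R]
Beat 4 (L): throw ball4 h=3 -> lands@7:R; in-air after throw: [b3@6:L b4@7:R b1@8:L b2@9:R]
Beat 5 (R): throw ball5 h=8 -> lands@13:R; in-air after throw: [b3@6:L b4@7:R b1@8:L b2@9:R b5@13:R]
Beat 6 (L): throw ball3 h=4 -> lands@10:L; in-air after throw: [b4@7:R b1@8:L b2@9:R b3@10:L b5@13:R]
Beat 7 (R): throw ball4 h=5 -> lands@12:L; in-air after throw: [b1@8:L b2@9:R b3@10:L b4@12:L b5@13:R]
Beat 8 (L): throw ball1 h=3 -> lands@11:R; in-air after throw: [b2@9:R b3@10:L b1@11:R b4@12:L b5@13:R]
Beat 9 (R): throw ball2 h=8 -> lands@17:R; in-air after throw: [b3@10:L b1@11:R b4@12:L b5@13:R b2@17:R]
Beat 10 (L): throw ball3 h=4 -> lands@14:L; in-air after throw: [b1@11:R b4@12:L b5@13:R b3@14:L b2@17:R]
Beat 11 (R): throw ball1 h=5 -> lands@16:L; in-air after throw: [b4@12:L b5@13:R b3@14:L b1@16:L b2@17:R]
Beat 12 (L): throw ball4 h=3 -> lands@15:R; in-air after throw: [b5@13:R b3@14:L b4@15:R b1@16:L b2@17:R]
Ball 4: thrown@4 h=3 -> first land @7; rethrown@7 h=5 -> second land @12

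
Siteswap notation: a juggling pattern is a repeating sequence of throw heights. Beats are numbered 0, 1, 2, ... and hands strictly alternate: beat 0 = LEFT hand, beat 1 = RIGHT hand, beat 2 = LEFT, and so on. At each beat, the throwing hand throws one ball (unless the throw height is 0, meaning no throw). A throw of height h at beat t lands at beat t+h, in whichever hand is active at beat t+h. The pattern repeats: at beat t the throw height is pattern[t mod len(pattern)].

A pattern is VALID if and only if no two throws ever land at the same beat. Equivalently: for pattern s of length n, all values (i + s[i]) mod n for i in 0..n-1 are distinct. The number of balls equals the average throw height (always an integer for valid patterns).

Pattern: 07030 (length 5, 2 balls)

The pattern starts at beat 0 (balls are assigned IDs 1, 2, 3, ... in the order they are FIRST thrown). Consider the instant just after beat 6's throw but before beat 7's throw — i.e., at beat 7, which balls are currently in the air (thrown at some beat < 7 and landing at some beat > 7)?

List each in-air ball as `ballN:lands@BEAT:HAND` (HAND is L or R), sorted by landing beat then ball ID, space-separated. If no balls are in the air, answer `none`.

Answer: ball1:lands@8:L ball2:lands@13:R

Derivation:
Beat 1 (R): throw ball1 h=7 -> lands@8:L; in-air after throw: [b1@8:L]
Beat 3 (R): throw ball2 h=3 -> lands@6:L; in-air after throw: [b2@6:L b1@8:L]
Beat 6 (L): throw ball2 h=7 -> lands@13:R; in-air after throw: [b1@8:L b2@13:R]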